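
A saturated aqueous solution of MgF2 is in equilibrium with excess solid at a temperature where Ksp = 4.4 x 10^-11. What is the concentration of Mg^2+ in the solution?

[Mg^2+] = 2.2e-4 M

MgF2(s) ⇌ Mg^2+(aq) + 2 F^-(aq)
Ksp = [Mg^2+][F^-]^2
Let s = molar solubility. Then [Mg^2+] = s and [F^-] = 2s.
Ksp = s(2s)^2 = 4s^3
s = (4.4 x 10^-11 / 4)^(1/3) = 2.22 × 10^-4 M
[Mg^2+] = s = 2.2 × 10^-4 M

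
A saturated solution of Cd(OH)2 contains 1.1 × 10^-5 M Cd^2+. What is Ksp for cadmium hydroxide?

Ksp ≈ 5.3 × 10^-15

Cd(OH)2(s) ⇌ Cd^2+ + 2 OH^-
Stoichiometry gives [OH^-] = (2/1)[Cd^2+] = 2.20 x 10^-5 M.
Ksp = [Cd^2+][OH^-]^2
Ksp = 1.1 × 10^-5 × (2.20 × 10^-5)^2 = 5.3 × 10^-15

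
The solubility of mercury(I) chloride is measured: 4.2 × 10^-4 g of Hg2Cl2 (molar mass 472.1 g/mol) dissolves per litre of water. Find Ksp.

Ksp = 2.8 × 10^-18

Molar solubility s = (4.2 x 10^-4 g/L) / (472.1 g/mol) = 8.90 x 10^-7 M.
Hg2Cl2(s) ⇌ Hg2^2+ + 2 Cl^-
If s mol/L of Hg2Cl2 dissolves, [Hg2^2+] = s and [Cl^-] = 2s.
Ksp = [Hg2^2+][Cl^-]^2
So Ksp = s × (2s)^2 = 4s^3
With s = 8.90 x 10^-7: Ksp = 2.8 × 10^-18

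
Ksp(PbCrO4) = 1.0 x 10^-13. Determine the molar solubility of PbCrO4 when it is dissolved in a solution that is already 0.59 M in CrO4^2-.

s = 1.7 × 10^-13 M

PbCrO4(s) ⇌ Pb^2+ + CrO4^2-
Ksp = [Pb^2+][CrO4^2-]
Let s be the molar solubility in this solution. [Pb^2+] = s, [CrO4^2-] = 0.59 + s ≈ 0.59 (Ksp is small, so little additional dissolves).
Ksp ≈ s × 0.59
s = 1.7 x 10^-13 M
Check: s = 1.7 × 10^-13 ≪ 0.59, so the approximation is valid.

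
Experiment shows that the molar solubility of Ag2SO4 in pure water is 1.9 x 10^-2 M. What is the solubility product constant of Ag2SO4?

Ag2SO4(s) ⇌ 2 Ag^+ + SO4^2-
With molar solubility s: [Ag^+] = 2s, [SO4^2-] = s.
Ksp = [Ag^+]^2[SO4^2-]
Ksp = (2s)^2s = 4s^3
With s = 1.9 × 10^-2: Ksp = 2.7 x 10^-5

Ksp ≈ 2.7 × 10^-5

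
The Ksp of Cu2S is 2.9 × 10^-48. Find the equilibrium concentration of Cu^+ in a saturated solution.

Cu2S(s) ⇌ 2 Cu^+(aq) + S^2-(aq)
Ksp = [Cu^+]^2[S^2-]
With molar solubility s: [Cu^+] = 2s, [S^2-] = s.
Ksp = (2s)^2s = 4s^3
Solving, s = (2.9 × 10^-48/4)^(1/3) = 8.98 × 10^-17 M
[Cu^+] = 2s = 1.8 × 10^-16 M

[Cu^+] = 1.8 x 10^-16 M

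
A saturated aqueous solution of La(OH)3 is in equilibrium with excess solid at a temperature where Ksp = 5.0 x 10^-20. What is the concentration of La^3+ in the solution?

La(OH)3(s) <=> La^3+ + 3 OH^-
Ksp = [La^3+][OH^-]^3
For each mole of La(OH)3 that dissolves: [La^3+] = s, [OH^-] = 3s.
So Ksp = s × (3s)^3 = 27s^4
s = (5.0 x 10^-20 / 27)^(1/4) = 6.56 × 10^-6 M
[La^3+] = s = 6.6 × 10^-6 M

6.6e-6 M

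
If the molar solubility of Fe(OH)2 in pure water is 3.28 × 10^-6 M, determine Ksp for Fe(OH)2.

Fe(OH)2(s) ⇌ Fe^2+(aq) + 2 OH^-(aq)
For each mole of Fe(OH)2 that dissolves: [Fe^2+] = s, [OH^-] = 2s.
Ksp = [Fe^2+][OH^-]^2
So Ksp = s × (2s)^2 = 4s^3
With s = 3.28 × 10^-6: Ksp = 1.41 × 10^-16

Ksp ≈ 1.41 × 10^-16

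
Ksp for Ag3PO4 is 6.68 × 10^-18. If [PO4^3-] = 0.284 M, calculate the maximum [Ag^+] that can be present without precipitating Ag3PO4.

[Ag^+] = 2.87 × 10^-6 M

Ag3PO4(s) <=> 3 Ag^+(aq) + PO4^3-(aq)
Ksp = [Ag^+]^3[PO4^3-]
Precipitation begins when Q = Ksp. With [PO4^3-] = 0.284 M:
6.68 × 10^-18 = (0.284) × [Ag^+]^3
[Ag^+] = (6.68 × 10^-18 / 2.84 × 10^-1)^(1/3) = 2.87 × 10^-6 M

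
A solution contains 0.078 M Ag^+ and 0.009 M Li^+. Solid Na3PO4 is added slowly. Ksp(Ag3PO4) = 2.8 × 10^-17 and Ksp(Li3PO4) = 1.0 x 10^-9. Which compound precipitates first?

Ag3PO4

Precipitation of each salt starts when its ion product equals its Ksp.
For Ag3PO4: 2.8 × 10^-17 = (0.078)^3 × [PO4^3-]  ⇒  [PO4^3-] = 5.9 x 10^-14 M.
For Li3PO4: 1.0 x 10^-9 = (0.009)^3 × [PO4^3-]  ⇒  [PO4^3-] = 1.4 x 10^-3 M.
The salt with the lower threshold [PO4^3-] precipitates first: Ag3PO4.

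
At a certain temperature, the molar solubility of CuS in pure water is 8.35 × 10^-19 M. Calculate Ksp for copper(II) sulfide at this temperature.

CuS(s) ⇌ Cu^2+(aq) + S^2-(aq)
For each mole of CuS that dissolves: [Cu^2+] = s, [S^2-] = s.
Ksp = [Cu^2+][S^2-]
Ksp = s^2
Ksp = (8.35 × 10^-19)^2 = 6.97 x 10^-37

Ksp = 6.97e-37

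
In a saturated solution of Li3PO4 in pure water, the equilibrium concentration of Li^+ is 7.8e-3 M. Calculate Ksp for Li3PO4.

Li3PO4(s) ⇌ 3 Li^+(aq) + PO4^3-(aq)
Stoichiometry gives [PO4^3-] = (1/3)[Li^+] = 2.60 × 10^-3 M.
Ksp = [Li^+]^3[PO4^3-]
Ksp = (7.8 × 10^-3)^3 × 2.60 × 10^-3 = 1.2 x 10^-9

Ksp = 1.2 × 10^-9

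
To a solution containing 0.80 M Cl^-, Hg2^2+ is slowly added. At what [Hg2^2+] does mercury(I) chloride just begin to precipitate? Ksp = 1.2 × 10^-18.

Hg2Cl2(s) ⇌ Hg2^2+(aq) + 2 Cl^-(aq)
Ksp = [Hg2^2+][Cl^-]^2
Precipitation begins when Q = Ksp. With [Cl^-] = 0.80 M:
1.2 × 10^-18 = (0.80)^2 × [Hg2^2+]
[Hg2^2+] = (1.2 × 10^-18 / 6.40 × 10^-1) = 1.9 × 10^-18 M

[Hg2^2+] = 1.9 × 10^-18 M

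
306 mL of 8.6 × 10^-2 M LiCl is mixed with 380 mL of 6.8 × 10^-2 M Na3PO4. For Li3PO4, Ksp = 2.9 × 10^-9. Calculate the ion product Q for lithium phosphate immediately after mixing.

Total volume = 306 + 380 = 686 mL.
[Li^+] = 8.6 × 10^-2 × (306/686) = 3.84 × 10^-2 M
[PO4^3-] = 6.8 × 10^-2 × (380/686) = 3.77 × 10^-2 M
Li3PO4(s) <=> 3 Li^+ + PO4^3-, so Q = [Li^+]^3[PO4^3-]
Q = (3.84 x 10^-2)^3(3.77 × 10^-2) = 2.1 x 10^-6
Q > Ksp, so Li3PO4 will precipitate.

2.1e-6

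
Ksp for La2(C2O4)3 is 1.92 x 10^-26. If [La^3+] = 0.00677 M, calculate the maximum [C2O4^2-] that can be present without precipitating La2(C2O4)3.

La2(C2O4)3(s) ⇌ 2 La^3+ + 3 C2O4^2-
Ksp = [La^3+]^2[C2O4^2-]^3
Precipitation begins when Q = Ksp. With [La^3+] = 0.00677 M:
1.92 x 10^-26 = (0.00677)^2 × [C2O4^2-]^3
[C2O4^2-] = (1.92 x 10^-26 / 4.583 × 10^-5)^(1/3) = 7.48 x 10^-8 M

[C2O4^2-] ≈ 7.48 x 10^-8 M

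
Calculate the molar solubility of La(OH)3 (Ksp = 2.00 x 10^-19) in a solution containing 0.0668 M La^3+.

La(OH)3(s) ⇌ La^3+(aq) + 3 OH^-(aq)
Ksp = [La^3+][OH^-]^3
Let s = moles of La(OH)3 that dissolve per litre. [La^3+] = 0.0668 + s ≈ 0.0668, [OH^-] = 3s (Ksp is small, so little additional dissolves).
Ksp ≈ 0.0668 × (3s)^3
s = 4.80 x 10^-7 M
Check: s = 4.8 × 10^-7 ≪ 0.0668, so the approximation is valid.

4.80 × 10^-7 M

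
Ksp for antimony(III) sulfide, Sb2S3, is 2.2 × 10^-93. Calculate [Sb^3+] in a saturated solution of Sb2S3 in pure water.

Sb2S3(s) ⇌ 2 Sb^3+ + 3 S^2-
Ksp = [Sb^3+]^2[S^2-]^3
With molar solubility s: [Sb^3+] = 2s, [S^2-] = 3s.
So Ksp = (2s)^2 × (3s)^3 = 108s^5
Solving, s = (2.2 × 10^-93/108)^(1/5) = 1.15 × 10^-19 M
[Sb^3+] = 2s = 2.3 × 10^-19 M

2.3e-19 M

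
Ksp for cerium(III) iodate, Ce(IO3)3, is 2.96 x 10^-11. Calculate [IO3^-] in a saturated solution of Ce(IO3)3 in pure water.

[IO3^-] ≈ 3.07e-3 M

Ce(IO3)3(s) <=> Ce^3+(aq) + 3 IO3^-(aq)
Ksp = [Ce^3+][IO3^-]^3
Let s = molar solubility. Then [Ce^3+] = s and [IO3^-] = 3s.
Ksp = s(3s)^3 = 27s^4
s^4 = 2.96 x 10^-11 / 27, so s = 1.023 x 10^-3 M
[IO3^-] = 3s = 3.07 x 10^-3 M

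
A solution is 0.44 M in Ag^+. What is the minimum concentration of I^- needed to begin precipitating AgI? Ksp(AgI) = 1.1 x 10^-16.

[I^-] = 2.5e-16 M

AgI(s) <=> Ag^+ + I^-
Ksp = [Ag^+][I^-]
Precipitation begins when Q = Ksp. With [Ag^+] = 0.44 M:
1.1 x 10^-16 = (0.44) × [I^-]
[I^-] = (1.1 x 10^-16 / 4.4 × 10^-1) = 2.5 × 10^-16 M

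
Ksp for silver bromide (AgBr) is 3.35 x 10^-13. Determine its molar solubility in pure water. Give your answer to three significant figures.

5.79e-7 M

AgBr(s) ⇌ Ag^+ + Br^-
Ksp = [Ag^+][Br^-]
With molar solubility s: [Ag^+] = s, [Br^-] = s.
Ksp = s × s = s^2
s = (3.35 x 10^-13)^(1/2) = 5.79 × 10^-7 M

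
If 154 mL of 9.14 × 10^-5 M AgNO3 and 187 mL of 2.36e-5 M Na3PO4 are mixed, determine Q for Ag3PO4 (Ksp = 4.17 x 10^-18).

Total volume = 154 + 187 = 341 mL.
[Ag^+] = 9.14 × 10^-5 × (154/341) = 4.128 x 10^-5 M
[PO4^3-] = 2.36 × 10^-5 × (187/341) = 1.294 × 10^-5 M
Ag3PO4(s) ⇌ 3 Ag^+(aq) + PO4^3-(aq), so Q = [Ag^+]^3[PO4^3-]
Q = (4.128 x 10^-5)^3(1.294 × 10^-5) = 9.10 × 10^-19
Q < Ksp, so no precipitate of Ag3PO4 forms.

Q ≈ 9.10 x 10^-19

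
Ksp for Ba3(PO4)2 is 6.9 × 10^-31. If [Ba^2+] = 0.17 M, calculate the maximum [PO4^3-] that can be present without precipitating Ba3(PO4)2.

1.2e-14 M

Ba3(PO4)2(s) ⇌ 3 Ba^2+(aq) + 2 PO4^3-(aq)
Ksp = [Ba^2+]^3[PO4^3-]^2
Precipitation begins when Q = Ksp. With [Ba^2+] = 0.17 M:
6.9 × 10^-31 = (0.17)^3 × [PO4^3-]^2
[PO4^3-] = (6.9 × 10^-31 / 4.91 × 10^-3)^(1/2) = 1.2 × 10^-14 M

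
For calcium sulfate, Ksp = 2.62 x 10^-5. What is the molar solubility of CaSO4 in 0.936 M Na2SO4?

s = 2.80e-5 M

CaSO4(s) ⇌ Ca^2+(aq) + SO4^2-(aq)
Ksp = [Ca^2+][SO4^2-]
Let s = moles of CaSO4 that dissolve per litre. [Ca^2+] = s, [SO4^2-] = 0.936 + s ≈ 0.936 (Ksp is small, so little additional dissolves).
Ksp ≈ s × 0.936
s = 2.80 × 10^-5 M
Check: s = 2.8 × 10^-5 ≪ 0.936, so the approximation is valid.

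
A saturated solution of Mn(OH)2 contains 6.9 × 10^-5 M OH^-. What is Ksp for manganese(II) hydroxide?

Mn(OH)2(s) ⇌ Mn^2+ + 2 OH^-
Stoichiometry gives [Mn^2+] = (1/2)[OH^-] = 3.45 × 10^-5 M.
Ksp = [Mn^2+][OH^-]^2
Ksp = 3.45 × 10^-5 × (6.9 x 10^-5)^2 = 1.6 x 10^-13

Ksp = 1.6 × 10^-13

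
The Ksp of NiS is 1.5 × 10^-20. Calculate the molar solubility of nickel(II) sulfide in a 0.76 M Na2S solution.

NiS(s) ⇌ Ni^2+ + S^2-
Ksp = [Ni^2+][S^2-]
Let s = moles of NiS that dissolve per litre. [Ni^2+] = s, [S^2-] = 0.76 + s ≈ 0.76 (common-ion effect: S^2- is already 0.76 M).
Ksp ≈ s × 0.76
s = 2.0 × 10^-20 M
Check: s = 2.0 × 10^-20 ≪ 0.76, so the approximation is valid.

s ≈ 2.0e-20 M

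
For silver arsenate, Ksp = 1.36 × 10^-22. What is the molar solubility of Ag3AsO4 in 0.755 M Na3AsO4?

s = 1.88 × 10^-8 M

Ag3AsO4(s) ⇌ 3 Ag^+ + AsO4^3-
Ksp = [Ag^+]^3[AsO4^3-]
Let s = moles of Ag3AsO4 that dissolve per litre. [Ag^+] = 3s, [AsO4^3-] = 0.755 + s ≈ 0.755 (Ksp is small, so little additional dissolves).
Ksp ≈ (3s)^3 × 0.755
s = 1.88 x 10^-8 M
Check: s = 1.9 x 10^-8 ≪ 0.755, so the approximation is valid.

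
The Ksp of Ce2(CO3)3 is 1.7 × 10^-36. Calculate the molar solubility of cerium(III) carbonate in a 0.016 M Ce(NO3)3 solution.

Ce2(CO3)3(s) ⇌ 2 Ce^3+(aq) + 3 CO3^2-(aq)
Ksp = [Ce^3+]^2[CO3^2-]^3
If s mol/L dissolves here, [Ce^3+] = 0.016 + 2s ≈ 0.016, [CO3^2-] = 3s (Ksp is small, so little additional dissolves).
Ksp ≈ (0.016)^2 × (3s)^3
s = 6.3 × 10^-12 M
Check: 2s = 1.3 × 10^-11 ≪ 0.016, so the approximation is valid.

s = 6.3 × 10^-12 M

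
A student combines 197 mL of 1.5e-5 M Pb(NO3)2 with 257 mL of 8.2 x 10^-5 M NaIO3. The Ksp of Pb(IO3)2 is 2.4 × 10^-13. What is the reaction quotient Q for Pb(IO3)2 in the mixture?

Total volume = 197 + 257 = 454 mL.
[Pb^2+] = 1.5 × 10^-5 × (197/454) = 6.51 × 10^-6 M
[IO3^-] = 8.2 × 10^-5 × (257/454) = 4.64 × 10^-5 M
Pb(IO3)2(s) ⇌ Pb^2+(aq) + 2 IO3^-(aq), so Q = [Pb^2+][IO3^-]^2
Q = (6.51 × 10^-6)(4.64 x 10^-5)^2 = 1.4 × 10^-14
Q < Ksp, so no precipitate of Pb(IO3)2 forms.

Q ≈ 1.4 × 10^-14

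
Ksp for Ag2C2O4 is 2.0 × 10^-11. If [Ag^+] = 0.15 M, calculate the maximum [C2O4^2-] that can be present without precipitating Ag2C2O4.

[C2O4^2-] = 8.9e-10 M

Ag2C2O4(s) ⇌ 2 Ag^+ + C2O4^2-
Ksp = [Ag^+]^2[C2O4^2-]
Precipitation begins when Q = Ksp. With [Ag^+] = 0.15 M:
2.0 × 10^-11 = (0.15)^2 × [C2O4^2-]
[C2O4^2-] = (2.0 × 10^-11 / 2.25 x 10^-2) = 8.9 x 10^-10 M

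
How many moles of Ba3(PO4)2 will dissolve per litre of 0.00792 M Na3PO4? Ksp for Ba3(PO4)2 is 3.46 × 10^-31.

Ba3(PO4)2(s) ⇌ 3 Ba^2+ + 2 PO4^3-
Ksp = [Ba^2+]^3[PO4^3-]^2
If s mol/L dissolves here, [Ba^2+] = 3s, [PO4^3-] = 0.00792 + 2s ≈ 0.00792 (since PO4^3- from Na3PO4 dominates).
Ksp ≈ (3s)^3 × (0.00792)^2
s = 5.89 × 10^-10 M
Check: 2s = 1.2 × 10^-9 ≪ 0.00792, so the approximation is valid.

s ≈ 5.89 x 10^-10 M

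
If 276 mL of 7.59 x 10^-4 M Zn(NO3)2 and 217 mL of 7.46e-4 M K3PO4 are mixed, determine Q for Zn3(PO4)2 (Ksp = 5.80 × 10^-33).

8.27 × 10^-18

Total volume = 276 + 217 = 493 mL.
[Zn^2+] = 7.59 × 10^-4 × (276/493) = 4.249 × 10^-4 M
[PO4^3-] = 7.46 x 10^-4 × (217/493) = 3.284 × 10^-4 M
Zn3(PO4)2(s) ⇌ 3 Zn^2+(aq) + 2 PO4^3-(aq), so Q = [Zn^2+]^3[PO4^3-]^2
Q = (4.249 x 10^-4)^3(3.284 × 10^-4)^2 = 8.27 x 10^-18
Q > Ksp, so Zn3(PO4)2 will precipitate.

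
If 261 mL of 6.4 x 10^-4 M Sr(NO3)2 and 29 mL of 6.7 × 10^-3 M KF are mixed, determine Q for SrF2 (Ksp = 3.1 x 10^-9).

Q = 2.6 × 10^-10

Total volume = 261 + 29 = 290 mL.
[Sr^2+] = 6.4 × 10^-4 × (261/290) = 5.76 x 10^-4 M
[F^-] = 6.7 × 10^-3 × (29/290) = 6.70 × 10^-4 M
SrF2(s) <=> Sr^2+(aq) + 2 F^-(aq), so Q = [Sr^2+][F^-]^2
Q = (5.76 × 10^-4)(6.70 × 10^-4)^2 = 2.6 x 10^-10
Q < Ksp, so no precipitate of SrF2 forms.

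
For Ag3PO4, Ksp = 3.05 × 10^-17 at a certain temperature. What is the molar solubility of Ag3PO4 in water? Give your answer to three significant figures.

s = 3.26e-5 M

Ag3PO4(s) ⇌ 3 Ag^+(aq) + PO4^3-(aq)
Ksp = [Ag^+]^3[PO4^3-]
If s mol/L of Ag3PO4 dissolves, [Ag^+] = 3s and [PO4^3-] = s.
Substituting: Ksp = (3s)^3s = 27s^4
s^4 = 3.05 × 10^-17 / 27, so s = 3.26 x 10^-5 M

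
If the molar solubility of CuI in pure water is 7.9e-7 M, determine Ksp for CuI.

6.2 x 10^-13

CuI(s) ⇌ Cu^+ + I^-
For each mole of CuI that dissolves: [Cu^+] = s, [I^-] = s.
Ksp = [Cu^+][I^-]
Ksp = (s)(s) = s^2
With s = 7.9 × 10^-7: Ksp = 6.2 x 10^-13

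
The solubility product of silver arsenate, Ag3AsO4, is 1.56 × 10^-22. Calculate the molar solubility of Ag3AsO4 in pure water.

s ≈ 1.55e-6 M

Ag3AsO4(s) ⇌ 3 Ag^+ + AsO4^3-
Ksp = [Ag^+]^3[AsO4^3-]
If s mol/L of Ag3AsO4 dissolves, [Ag^+] = 3s and [AsO4^3-] = s.
Ksp = (3s)^3s = 27s^4
s = (1.56 × 10^-22 / 27)^(1/4) = 1.55 × 10^-6 M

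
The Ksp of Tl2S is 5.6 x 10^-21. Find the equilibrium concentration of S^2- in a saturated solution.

[S^2-] = 1.1 × 10^-7 M

Tl2S(s) <=> 2 Tl^+(aq) + S^2-(aq)
Ksp = [Tl^+]^2[S^2-]
With molar solubility s: [Tl^+] = 2s, [S^2-] = s.
Substituting: Ksp = (2s)^2s = 4s^3
Solving, s = (5.6 x 10^-21/4)^(1/3) = 1.12 × 10^-7 M
[S^2-] = s = 1.1 x 10^-7 M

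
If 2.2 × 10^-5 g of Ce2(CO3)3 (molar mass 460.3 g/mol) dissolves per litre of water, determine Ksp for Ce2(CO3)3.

Ksp = 2.7e-35

Molar solubility s = (2.2 × 10^-5 g/L) / (460.3 g/mol) = 4.78 × 10^-8 M.
Ce2(CO3)3(s) ⇌ 2 Ce^3+(aq) + 3 CO3^2-(aq)
With molar solubility s: [Ce^3+] = 2s, [CO3^2-] = 3s.
Ksp = [Ce^3+]^2[CO3^2-]^3
So Ksp = (2s)^2 × (3s)^3 = 108s^5
Ksp = 108 × (4.78 × 10^-8)^5 = 2.7 x 10^-35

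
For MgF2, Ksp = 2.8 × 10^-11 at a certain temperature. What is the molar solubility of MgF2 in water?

MgF2(s) <=> Mg^2+(aq) + 2 F^-(aq)
Ksp = [Mg^2+][F^-]^2
Let s = molar solubility. Then [Mg^2+] = s and [F^-] = 2s.
Ksp = s(2s)^2 = 4s^3
Solving, s = (2.8 × 10^-11/4)^(1/3) = 1.9 × 10^-4 M

1.9 x 10^-4 M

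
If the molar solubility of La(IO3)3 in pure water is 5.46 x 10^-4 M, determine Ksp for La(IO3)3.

La(IO3)3(s) ⇌ La^3+ + 3 IO3^-
For each mole of La(IO3)3 that dissolves: [La^3+] = s, [IO3^-] = 3s.
Ksp = [La^3+][IO3^-]^3
So Ksp = s × (3s)^3 = 27s^4
With s = 5.46 x 10^-4: Ksp = 2.40 × 10^-12

Ksp = 2.40e-12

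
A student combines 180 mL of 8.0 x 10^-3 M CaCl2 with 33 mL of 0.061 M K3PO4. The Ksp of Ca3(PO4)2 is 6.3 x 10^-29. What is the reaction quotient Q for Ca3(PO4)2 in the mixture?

Total volume = 180 + 33 = 213 mL.
[Ca^2+] = 8.0 × 10^-3 × (180/213) = 6.76 × 10^-3 M
[PO4^3-] = 6.1 x 10^-2 × (33/213) = 9.45 × 10^-3 M
Ca3(PO4)2(s) ⇌ 3 Ca^2+ + 2 PO4^3-, so Q = [Ca^2+]^3[PO4^3-]^2
Q = (6.76 × 10^-3)^3(9.45 x 10^-3)^2 = 2.8 x 10^-11
Q > Ksp, so Ca3(PO4)2 will precipitate.

2.8 × 10^-11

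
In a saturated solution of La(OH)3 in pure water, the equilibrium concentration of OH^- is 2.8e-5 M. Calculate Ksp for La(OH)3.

Ksp = 2.0e-19

La(OH)3(s) ⇌ La^3+ + 3 OH^-
Stoichiometry gives [La^3+] = (1/3)[OH^-] = 9.33 x 10^-6 M.
Ksp = [La^3+][OH^-]^3
Ksp = 9.33 × 10^-6 × (2.8 x 10^-5)^3 = 2.0 × 10^-19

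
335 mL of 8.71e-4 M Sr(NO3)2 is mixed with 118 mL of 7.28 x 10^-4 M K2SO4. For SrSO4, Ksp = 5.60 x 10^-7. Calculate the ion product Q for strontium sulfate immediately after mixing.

Q = 1.22e-7

Total volume = 335 + 118 = 453 mL.
[Sr^2+] = 8.71 x 10^-4 × (335/453) = 6.441 × 10^-4 M
[SO4^2-] = 7.28 × 10^-4 × (118/453) = 1.896 × 10^-4 M
SrSO4(s) <=> Sr^2+ + SO4^2-, so Q = [Sr^2+][SO4^2-]
Q = (6.441 x 10^-4)(1.896 × 10^-4) = 1.22 x 10^-7
Q < Ksp, so no precipitate of SrSO4 forms.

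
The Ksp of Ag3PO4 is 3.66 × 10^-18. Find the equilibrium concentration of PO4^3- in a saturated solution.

[PO4^3-] = 1.92e-5 M

Ag3PO4(s) <=> 3 Ag^+ + PO4^3-
Ksp = [Ag^+]^3[PO4^3-]
For each mole of Ag3PO4 that dissolves: [Ag^+] = 3s, [PO4^3-] = s.
Substituting: Ksp = (3s)^3s = 27s^4
Solving, s = (3.66 × 10^-18/27)^(1/4) = 1.919 x 10^-5 M
[PO4^3-] = s = 1.92 × 10^-5 M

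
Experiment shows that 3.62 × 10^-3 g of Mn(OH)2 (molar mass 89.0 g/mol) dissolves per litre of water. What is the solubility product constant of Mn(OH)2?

Molar solubility s = (3.62 x 10^-3 g/L) / (89.0 g/mol) = 4.067 × 10^-5 M.
Mn(OH)2(s) <=> Mn^2+ + 2 OH^-
With molar solubility s: [Mn^2+] = s, [OH^-] = 2s.
Ksp = [Mn^2+][OH^-]^2
Substituting: Ksp = s(2s)^2 = 4s^3
With s = 4.067 × 10^-5: Ksp = 2.69 x 10^-13

Ksp = 2.69e-13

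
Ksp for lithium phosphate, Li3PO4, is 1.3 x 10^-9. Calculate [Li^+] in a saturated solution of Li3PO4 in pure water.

[Li^+] ≈ 7.9 × 10^-3 M

Li3PO4(s) ⇌ 3 Li^+(aq) + PO4^3-(aq)
Ksp = [Li^+]^3[PO4^3-]
For each mole of Li3PO4 that dissolves: [Li^+] = 3s, [PO4^3-] = s.
Substituting: Ksp = (3s)^3s = 27s^4
Solving, s = (1.3 x 10^-9/27)^(1/4) = 2.63 × 10^-3 M
[Li^+] = 3s = 7.9 × 10^-3 M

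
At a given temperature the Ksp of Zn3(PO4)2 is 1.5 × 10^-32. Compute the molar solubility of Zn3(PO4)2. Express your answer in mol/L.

Zn3(PO4)2(s) ⇌ 3 Zn^2+ + 2 PO4^3-
Ksp = [Zn^2+]^3[PO4^3-]^2
With molar solubility s: [Zn^2+] = 3s, [PO4^3-] = 2s.
Substituting: Ksp = (3s)^3(2s)^2 = 108s^5
s^5 = 1.5 × 10^-32 / 108, so s = 1.7 × 10^-7 M

s ≈ 1.7 x 10^-7 M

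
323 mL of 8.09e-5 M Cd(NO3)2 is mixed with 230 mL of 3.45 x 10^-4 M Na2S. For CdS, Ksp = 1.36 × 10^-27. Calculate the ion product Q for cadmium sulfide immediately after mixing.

Q = 6.78 x 10^-9

Total volume = 323 + 230 = 553 mL.
[Cd^2+] = 8.09 × 10^-5 × (323/553) = 4.725 × 10^-5 M
[S^2-] = 3.45 x 10^-4 × (230/553) = 1.435 × 10^-4 M
CdS(s) ⇌ Cd^2+(aq) + S^2-(aq), so Q = [Cd^2+][S^2-]
Q = (4.725 × 10^-5)(1.435 x 10^-4) = 6.78 × 10^-9
Q > Ksp, so CdS will precipitate.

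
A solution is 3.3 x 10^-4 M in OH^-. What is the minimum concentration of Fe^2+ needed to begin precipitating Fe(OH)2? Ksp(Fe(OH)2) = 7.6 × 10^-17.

[Fe^2+] ≈ 7.0 × 10^-10 M

Fe(OH)2(s) ⇌ Fe^2+ + 2 OH^-
Ksp = [Fe^2+][OH^-]^2
Precipitation begins when Q = Ksp. With [OH^-] = 3.3 x 10^-4 M:
7.6 × 10^-17 = (3.3 x 10^-4)^2 × [Fe^2+]
[Fe^2+] = (7.6 × 10^-17 / 1.09 x 10^-7) = 7.0 × 10^-10 M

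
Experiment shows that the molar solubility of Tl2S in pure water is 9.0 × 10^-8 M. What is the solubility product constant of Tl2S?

2.9e-21

Tl2S(s) ⇌ 2 Tl^+(aq) + S^2-(aq)
If s mol/L of Tl2S dissolves, [Tl^+] = 2s and [S^2-] = s.
Ksp = [Tl^+]^2[S^2-]
So Ksp = (2s)^2 × s = 4s^3
Ksp = 4 × (9.0 × 10^-8)^3 = 2.9 × 10^-21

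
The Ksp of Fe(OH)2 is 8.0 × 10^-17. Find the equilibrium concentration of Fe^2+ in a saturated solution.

[Fe^2+] = 2.7 × 10^-6 M

Fe(OH)2(s) ⇌ Fe^2+ + 2 OH^-
Ksp = [Fe^2+][OH^-]^2
For each mole of Fe(OH)2 that dissolves: [Fe^2+] = s, [OH^-] = 2s.
So Ksp = s × (2s)^2 = 4s^3
s^3 = 8.0 × 10^-17 / 4, so s = 2.71 × 10^-6 M
[Fe^2+] = s = 2.7 × 10^-6 M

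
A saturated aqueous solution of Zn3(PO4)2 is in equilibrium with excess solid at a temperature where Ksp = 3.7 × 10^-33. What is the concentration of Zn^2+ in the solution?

[Zn^2+] ≈ 3.8 × 10^-7 M

Zn3(PO4)2(s) <=> 3 Zn^2+(aq) + 2 PO4^3-(aq)
Ksp = [Zn^2+]^3[PO4^3-]^2
Let s = molar solubility. Then [Zn^2+] = 3s and [PO4^3-] = 2s.
Ksp = (3s)^3(2s)^2 = 108s^5
Solving, s = (3.7 × 10^-33/108)^(1/5) = 1.28 × 10^-7 M
[Zn^2+] = 3s = 3.8 × 10^-7 M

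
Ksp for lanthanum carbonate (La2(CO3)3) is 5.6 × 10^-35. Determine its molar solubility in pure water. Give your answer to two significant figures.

La2(CO3)3(s) <=> 2 La^3+ + 3 CO3^2-
Ksp = [La^3+]^2[CO3^2-]^3
For each mole of La2(CO3)3 that dissolves: [La^3+] = 2s, [CO3^2-] = 3s.
Ksp = (2s)^2(3s)^3 = 108s^5
Solving, s = (5.6 × 10^-35/108)^(1/5) = 5.5 × 10^-8 M

s = 5.5 × 10^-8 M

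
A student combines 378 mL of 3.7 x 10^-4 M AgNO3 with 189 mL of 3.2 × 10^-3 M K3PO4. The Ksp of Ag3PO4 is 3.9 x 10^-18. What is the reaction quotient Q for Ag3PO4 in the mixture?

1.6 × 10^-14

Total volume = 378 + 189 = 567 mL.
[Ag^+] = 3.7 × 10^-4 × (378/567) = 2.47 x 10^-4 M
[PO4^3-] = 3.2 × 10^-3 × (189/567) = 1.07 × 10^-3 M
Ag3PO4(s) ⇌ 3 Ag^+ + PO4^3-, so Q = [Ag^+]^3[PO4^3-]
Q = (2.47 × 10^-4)^3(1.07 × 10^-3) = 1.6 × 10^-14
Q > Ksp, so Ag3PO4 will precipitate.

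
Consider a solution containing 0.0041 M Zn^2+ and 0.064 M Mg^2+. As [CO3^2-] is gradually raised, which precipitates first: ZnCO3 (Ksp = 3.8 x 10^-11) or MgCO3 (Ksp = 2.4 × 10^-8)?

Precipitation of each salt starts when its ion product equals its Ksp.
For ZnCO3: 3.8 x 10^-11 = 0.0041 × [CO3^2-]  ⇒  [CO3^2-] = 9.3 x 10^-9 M.
For MgCO3: 2.4 × 10^-8 = 0.064 × [CO3^2-]  ⇒  [CO3^2-] = 3.8 × 10^-7 M.
The salt with the lower threshold [CO3^2-] precipitates first: ZnCO3.

ZnCO3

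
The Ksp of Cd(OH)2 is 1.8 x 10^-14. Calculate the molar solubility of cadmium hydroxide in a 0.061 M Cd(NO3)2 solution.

Cd(OH)2(s) ⇌ Cd^2+(aq) + 2 OH^-(aq)
Ksp = [Cd^2+][OH^-]^2
Let s = moles of Cd(OH)2 that dissolve per litre. [Cd^2+] = 0.061 + s ≈ 0.061, [OH^-] = 2s (Ksp is small, so little additional dissolves).
Ksp ≈ 0.061 × (2s)^2
s = 2.7 × 10^-7 M
Check: s = 2.7 x 10^-7 ≪ 0.061, so the approximation is valid.

s = 2.7e-7 M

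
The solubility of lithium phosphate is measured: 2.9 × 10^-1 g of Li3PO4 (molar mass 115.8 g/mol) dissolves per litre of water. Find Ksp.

Ksp = 1.1 x 10^-9

Molar solubility s = (2.9 x 10^-1 g/L) / (115.8 g/mol) = 2.50 × 10^-3 M.
Li3PO4(s) ⇌ 3 Li^+ + PO4^3-
With molar solubility s: [Li^+] = 3s, [PO4^3-] = s.
Ksp = [Li^+]^3[PO4^3-]
So Ksp = (3s)^3 × s = 27s^4
With s = 2.50 × 10^-3: Ksp = 1.1 × 10^-9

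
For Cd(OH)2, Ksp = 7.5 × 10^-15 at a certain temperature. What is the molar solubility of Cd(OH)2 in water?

s = 1.2e-5 M

Cd(OH)2(s) <=> Cd^2+ + 2 OH^-
Ksp = [Cd^2+][OH^-]^2
Let s = molar solubility. Then [Cd^2+] = s and [OH^-] = 2s.
Ksp = s(2s)^2 = 4s^3
Solving, s = (7.5 × 10^-15/4)^(1/3) = 1.2 × 10^-5 M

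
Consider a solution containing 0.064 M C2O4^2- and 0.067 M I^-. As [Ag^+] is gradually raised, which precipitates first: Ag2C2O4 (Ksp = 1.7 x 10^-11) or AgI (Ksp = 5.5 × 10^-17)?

Precipitation of each salt starts when its ion product equals its Ksp.
For Ag2C2O4: 1.7 x 10^-11 = 0.064 × [Ag^+]^2  ⇒  [Ag^+] = 1.6 × 10^-5 M.
For AgI: 5.5 × 10^-17 = 0.067 × [Ag^+]  ⇒  [Ag^+] = 8.2 x 10^-16 M.
The salt with the lower threshold [Ag^+] precipitates first: AgI.

AgI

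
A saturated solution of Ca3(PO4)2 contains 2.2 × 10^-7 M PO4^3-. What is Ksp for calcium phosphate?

Ca3(PO4)2(s) ⇌ 3 Ca^2+ + 2 PO4^3-
Stoichiometry gives [Ca^2+] = (3/2)[PO4^3-] = 3.30 × 10^-7 M.
Ksp = [Ca^2+]^3[PO4^3-]^2
Ksp = (3.30 × 10^-7)^3 × (2.2 x 10^-7)^2 = 1.7 x 10^-33

1.7 x 10^-33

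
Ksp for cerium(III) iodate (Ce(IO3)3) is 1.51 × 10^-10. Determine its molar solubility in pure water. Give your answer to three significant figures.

Ce(IO3)3(s) ⇌ Ce^3+ + 3 IO3^-
Ksp = [Ce^3+][IO3^-]^3
If s mol/L of Ce(IO3)3 dissolves, [Ce^3+] = s and [IO3^-] = 3s.
So Ksp = s × (3s)^3 = 27s^4
s^4 = 1.51 × 10^-10 / 27, so s = 1.54 x 10^-3 M

s = 1.54 × 10^-3 M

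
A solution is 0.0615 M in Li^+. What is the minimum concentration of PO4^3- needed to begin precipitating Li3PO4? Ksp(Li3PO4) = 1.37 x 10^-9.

[PO4^3-] ≈ 5.89e-6 M

Li3PO4(s) ⇌ 3 Li^+ + PO4^3-
Ksp = [Li^+]^3[PO4^3-]
Precipitation begins when Q = Ksp. With [Li^+] = 0.0615 M:
1.37 x 10^-9 = (0.0615)^3 × [PO4^3-]
[PO4^3-] = (1.37 x 10^-9 / 2.326 x 10^-4) = 5.89 × 10^-6 M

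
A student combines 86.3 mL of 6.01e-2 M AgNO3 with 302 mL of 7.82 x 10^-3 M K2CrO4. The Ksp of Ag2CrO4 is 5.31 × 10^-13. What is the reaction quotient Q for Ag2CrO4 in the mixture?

1.09 × 10^-6

Total volume = 86.3 + 302 = 388.3 mL.
[Ag^+] = 6.01 × 10^-2 × (86.3/388.3) = 1.336 × 10^-2 M
[CrO4^2-] = 7.82 x 10^-3 × (302/388.3) = 6.082 x 10^-3 M
Ag2CrO4(s) <=> 2 Ag^+(aq) + CrO4^2-(aq), so Q = [Ag^+]^2[CrO4^2-]
Q = (1.336 x 10^-2)^2(6.082 x 10^-3) = 1.09 × 10^-6
Q > Ksp, so Ag2CrO4 will precipitate.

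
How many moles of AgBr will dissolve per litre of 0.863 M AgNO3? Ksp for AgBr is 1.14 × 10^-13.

s = 1.32e-13 M

AgBr(s) ⇌ Ag^+(aq) + Br^-(aq)
Ksp = [Ag^+][Br^-]
Let s be the molar solubility in this solution. [Ag^+] = 0.863 + s ≈ 0.863, [Br^-] = s (since Ag^+ from AgNO3 dominates).
Ksp ≈ 0.863 × s
s = 1.32 x 10^-13 M
Check: s = 1.3 × 10^-13 ≪ 0.863, so the approximation is valid.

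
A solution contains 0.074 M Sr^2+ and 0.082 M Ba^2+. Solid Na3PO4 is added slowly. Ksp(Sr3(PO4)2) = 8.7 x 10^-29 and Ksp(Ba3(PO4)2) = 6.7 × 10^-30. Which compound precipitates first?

Ba3(PO4)2

Precipitation of each salt starts when its ion product equals its Ksp.
For Sr3(PO4)2: 8.7 x 10^-29 = (0.074)^3 × [PO4^3-]^2  ⇒  [PO4^3-] = 4.6 x 10^-13 M.
For Ba3(PO4)2: 6.7 × 10^-30 = (0.082)^3 × [PO4^3-]^2  ⇒  [PO4^3-] = 1.1 x 10^-13 M.
The salt with the lower threshold [PO4^3-] precipitates first: Ba3(PO4)2.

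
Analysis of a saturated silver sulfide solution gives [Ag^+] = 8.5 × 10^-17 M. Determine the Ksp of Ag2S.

Ksp ≈ 3.1 × 10^-49

Ag2S(s) ⇌ 2 Ag^+(aq) + S^2-(aq)
Stoichiometry gives [S^2-] = (1/2)[Ag^+] = 4.25 × 10^-17 M.
Ksp = [Ag^+]^2[S^2-]
Ksp = (8.5 x 10^-17)^2 × 4.25 x 10^-17 = 3.1 x 10^-49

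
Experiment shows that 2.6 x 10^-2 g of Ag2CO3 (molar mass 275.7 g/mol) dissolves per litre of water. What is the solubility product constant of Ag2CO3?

Molar solubility s = (2.6 x 10^-2 g/L) / (275.7 g/mol) = 9.43 × 10^-5 M.
Ag2CO3(s) ⇌ 2 Ag^+ + CO3^2-
With molar solubility s: [Ag^+] = 2s, [CO3^2-] = s.
Ksp = [Ag^+]^2[CO3^2-]
So Ksp = (2s)^2 × s = 4s^3
Ksp = 4 × (9.43 × 10^-5)^3 = 3.4 × 10^-12

3.4 × 10^-12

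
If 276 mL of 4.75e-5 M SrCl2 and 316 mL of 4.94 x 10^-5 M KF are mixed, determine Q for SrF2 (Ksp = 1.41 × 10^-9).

Total volume = 276 + 316 = 592 mL.
[Sr^2+] = 4.75 × 10^-5 × (276/592) = 2.215 x 10^-5 M
[F^-] = 4.94 x 10^-5 × (316/592) = 2.637 × 10^-5 M
SrF2(s) ⇌ Sr^2+ + 2 F^-, so Q = [Sr^2+][F^-]^2
Q = (2.215 × 10^-5)(2.637 x 10^-5)^2 = 1.54 × 10^-14
Q < Ksp, so no precipitate of SrF2 forms.

1.54 × 10^-14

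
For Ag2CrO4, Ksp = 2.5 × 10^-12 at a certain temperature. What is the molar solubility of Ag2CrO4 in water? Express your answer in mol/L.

s ≈ 8.5 × 10^-5 M

Ag2CrO4(s) ⇌ 2 Ag^+(aq) + CrO4^2-(aq)
Ksp = [Ag^+]^2[CrO4^2-]
Let s = molar solubility. Then [Ag^+] = 2s and [CrO4^2-] = s.
Substituting: Ksp = (2s)^2s = 4s^3
s^3 = 2.5 × 10^-12 / 4, so s = 8.5 x 10^-5 M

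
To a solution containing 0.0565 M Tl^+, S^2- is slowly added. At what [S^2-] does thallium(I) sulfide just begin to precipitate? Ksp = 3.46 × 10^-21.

Tl2S(s) ⇌ 2 Tl^+(aq) + S^2-(aq)
Ksp = [Tl^+]^2[S^2-]
Precipitation begins when Q = Ksp. With [Tl^+] = 0.0565 M:
3.46 × 10^-21 = (0.0565)^2 × [S^2-]
[S^2-] = (3.46 × 10^-21 / 3.192 × 10^-3) = 1.08 × 10^-18 M

1.08e-18 M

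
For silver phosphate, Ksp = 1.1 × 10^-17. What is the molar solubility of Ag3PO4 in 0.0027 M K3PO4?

5.3 × 10^-6 M

Ag3PO4(s) ⇌ 3 Ag^+ + PO4^3-
Ksp = [Ag^+]^3[PO4^3-]
If s mol/L dissolves here, [Ag^+] = 3s, [PO4^3-] = 0.0027 + s ≈ 0.0027 (since PO4^3- from K3PO4 dominates).
Ksp ≈ (3s)^3 × 0.0027
s = 5.3 × 10^-6 M
Check: s = 5.3 × 10^-6 ≪ 0.0027, so the approximation is valid.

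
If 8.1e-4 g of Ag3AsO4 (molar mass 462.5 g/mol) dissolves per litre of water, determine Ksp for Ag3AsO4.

Ksp ≈ 2.5 × 10^-22

Molar solubility s = (8.1 × 10^-4 g/L) / (462.5 g/mol) = 1.75 × 10^-6 M.
Ag3AsO4(s) ⇌ 3 Ag^+(aq) + AsO4^3-(aq)
If s mol/L of Ag3AsO4 dissolves, [Ag^+] = 3s and [AsO4^3-] = s.
Ksp = [Ag^+]^3[AsO4^3-]
So Ksp = (3s)^3 × s = 27s^4
Ksp = 27 × (1.75 × 10^-6)^4 = 2.5 x 10^-22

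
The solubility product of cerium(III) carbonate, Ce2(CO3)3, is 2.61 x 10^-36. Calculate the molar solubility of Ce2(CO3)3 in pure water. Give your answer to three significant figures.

Ce2(CO3)3(s) <=> 2 Ce^3+ + 3 CO3^2-
Ksp = [Ce^3+]^2[CO3^2-]^3
Let s = molar solubility. Then [Ce^3+] = 2s and [CO3^2-] = 3s.
Substituting: Ksp = (2s)^2(3s)^3 = 108s^5
s = (2.61 x 10^-36 / 108)^(1/5) = 3.00 × 10^-8 M

s = 3.00 × 10^-8 M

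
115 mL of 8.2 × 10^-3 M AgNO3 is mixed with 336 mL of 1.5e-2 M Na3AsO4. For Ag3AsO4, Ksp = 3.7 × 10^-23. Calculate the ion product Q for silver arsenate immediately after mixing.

Q ≈ 1.0 × 10^-10

Total volume = 115 + 336 = 451 mL.
[Ag^+] = 8.2 x 10^-3 × (115/451) = 2.09 × 10^-3 M
[AsO4^3-] = 1.5 x 10^-2 × (336/451) = 1.12 × 10^-2 M
Ag3AsO4(s) <=> 3 Ag^+ + AsO4^3-, so Q = [Ag^+]^3[AsO4^3-]
Q = (2.09 × 10^-3)^3(1.12 × 10^-2) = 1.0 × 10^-10
Q > Ksp, so Ag3AsO4 will precipitate.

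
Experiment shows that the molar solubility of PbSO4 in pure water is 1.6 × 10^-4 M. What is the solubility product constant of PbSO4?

PbSO4(s) ⇌ Pb^2+ + SO4^2-
With molar solubility s: [Pb^2+] = s, [SO4^2-] = s.
Ksp = [Pb^2+][SO4^2-]
Ksp = (s)(s) = s^2
Ksp = (1.6 x 10^-4)^2 = 2.6 × 10^-8

Ksp ≈ 2.6 x 10^-8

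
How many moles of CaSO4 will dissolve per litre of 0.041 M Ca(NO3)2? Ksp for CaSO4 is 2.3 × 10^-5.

CaSO4(s) <=> Ca^2+(aq) + SO4^2-(aq)
Ksp = [Ca^2+][SO4^2-]
Let s be the molar solubility in this solution. [Ca^2+] = 0.041 + s ≈ 0.041, [SO4^2-] = s (common-ion effect: Ca^2+ is already 0.041 M).
Ksp ≈ 0.041 × s
s = 5.6 × 10^-4 M
Check: s = 5.6 × 10^-4 ≪ 0.041, so the approximation is valid.

s = 5.6e-4 M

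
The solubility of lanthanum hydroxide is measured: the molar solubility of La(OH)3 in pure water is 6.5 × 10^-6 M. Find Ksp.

4.8 × 10^-20

La(OH)3(s) ⇌ La^3+(aq) + 3 OH^-(aq)
If s mol/L of La(OH)3 dissolves, [La^3+] = s and [OH^-] = 3s.
Ksp = [La^3+][OH^-]^3
Substituting: Ksp = s(3s)^3 = 27s^4
Ksp = 27 × (6.5 × 10^-6)^4 = 4.8 × 10^-20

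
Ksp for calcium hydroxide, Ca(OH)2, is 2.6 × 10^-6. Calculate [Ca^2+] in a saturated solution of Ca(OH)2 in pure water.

[Ca^2+] = 8.7 × 10^-3 M

Ca(OH)2(s) ⇌ Ca^2+(aq) + 2 OH^-(aq)
Ksp = [Ca^2+][OH^-]^2
Let s = molar solubility. Then [Ca^2+] = s and [OH^-] = 2s.
Ksp = s(2s)^2 = 4s^3
s = (2.6 × 10^-6 / 4)^(1/3) = 8.66 × 10^-3 M
[Ca^2+] = s = 8.7 × 10^-3 M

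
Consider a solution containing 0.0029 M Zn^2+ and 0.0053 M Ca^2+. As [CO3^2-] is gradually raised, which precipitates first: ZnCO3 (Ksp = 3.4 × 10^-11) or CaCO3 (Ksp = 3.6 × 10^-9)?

ZnCO3

Precipitation of each salt starts when its ion product equals its Ksp.
For ZnCO3: 3.4 × 10^-11 = 0.0029 × [CO3^2-]  ⇒  [CO3^2-] = 1.2 x 10^-8 M.
For CaCO3: 3.6 × 10^-9 = 0.0053 × [CO3^2-]  ⇒  [CO3^2-] = 6.8 × 10^-7 M.
The salt with the lower threshold [CO3^2-] precipitates first: ZnCO3.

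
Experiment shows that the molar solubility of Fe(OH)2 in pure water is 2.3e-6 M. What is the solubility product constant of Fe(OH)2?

Ksp = 4.9 × 10^-17

Fe(OH)2(s) ⇌ Fe^2+ + 2 OH^-
With molar solubility s: [Fe^2+] = s, [OH^-] = 2s.
Ksp = [Fe^2+][OH^-]^2
So Ksp = s × (2s)^2 = 4s^3
With s = 2.3 × 10^-6: Ksp = 4.9 × 10^-17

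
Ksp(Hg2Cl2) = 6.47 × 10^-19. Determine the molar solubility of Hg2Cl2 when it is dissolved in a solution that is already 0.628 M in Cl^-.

Hg2Cl2(s) ⇌ Hg2^2+(aq) + 2 Cl^-(aq)
Ksp = [Hg2^2+][Cl^-]^2
Let s be the molar solubility in this solution. [Hg2^2+] = s, [Cl^-] = 0.628 + 2s ≈ 0.628 (since the Cl^- already present dominates).
Ksp ≈ s × (0.628)^2
s = 1.64 × 10^-18 M
Check: 2s = 3.3 x 10^-18 ≪ 0.628, so the approximation is valid.

s = 1.64 × 10^-18 M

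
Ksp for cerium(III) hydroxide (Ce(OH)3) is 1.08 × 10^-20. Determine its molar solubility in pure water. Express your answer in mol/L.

Ce(OH)3(s) ⇌ Ce^3+(aq) + 3 OH^-(aq)
Ksp = [Ce^3+][OH^-]^3
If s mol/L of Ce(OH)3 dissolves, [Ce^3+] = s and [OH^-] = 3s.
Substituting: Ksp = s(3s)^3 = 27s^4
s = (1.08 × 10^-20 / 27)^(1/4) = 4.47 x 10^-6 M

s = 4.47 × 10^-6 M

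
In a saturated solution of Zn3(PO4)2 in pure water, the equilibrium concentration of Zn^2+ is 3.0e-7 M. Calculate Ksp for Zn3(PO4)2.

1.1 x 10^-33

Zn3(PO4)2(s) ⇌ 3 Zn^2+(aq) + 2 PO4^3-(aq)
Stoichiometry gives [PO4^3-] = (2/3)[Zn^2+] = 2.00 × 10^-7 M.
Ksp = [Zn^2+]^3[PO4^3-]^2
Ksp = (3.0 x 10^-7)^3 × (2.00 × 10^-7)^2 = 1.1 × 10^-33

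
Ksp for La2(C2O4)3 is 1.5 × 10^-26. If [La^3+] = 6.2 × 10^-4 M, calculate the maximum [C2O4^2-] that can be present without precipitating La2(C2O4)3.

La2(C2O4)3(s) <=> 2 La^3+ + 3 C2O4^2-
Ksp = [La^3+]^2[C2O4^2-]^3
Precipitation begins when Q = Ksp. With [La^3+] = 6.2 × 10^-4 M:
1.5 × 10^-26 = (6.2 × 10^-4)^2 × [C2O4^2-]^3
[C2O4^2-] = (1.5 × 10^-26 / 3.84 x 10^-7)^(1/3) = 3.4 x 10^-7 M

3.4 × 10^-7 M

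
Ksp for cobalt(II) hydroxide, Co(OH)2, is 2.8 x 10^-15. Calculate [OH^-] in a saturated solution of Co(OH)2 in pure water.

[OH^-] ≈ 1.8e-5 M

Co(OH)2(s) <=> Co^2+(aq) + 2 OH^-(aq)
Ksp = [Co^2+][OH^-]^2
With molar solubility s: [Co^2+] = s, [OH^-] = 2s.
Substituting: Ksp = s(2s)^2 = 4s^3
Solving, s = (2.8 x 10^-15/4)^(1/3) = 8.88 × 10^-6 M
[OH^-] = 2s = 1.8 × 10^-5 M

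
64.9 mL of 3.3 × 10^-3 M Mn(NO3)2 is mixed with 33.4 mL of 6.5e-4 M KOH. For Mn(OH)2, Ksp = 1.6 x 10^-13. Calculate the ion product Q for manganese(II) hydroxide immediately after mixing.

Total volume = 64.9 + 33.4 = 98.3 mL.
[Mn^2+] = 3.3 x 10^-3 × (64.9/98.3) = 2.18 × 10^-3 M
[OH^-] = 6.5 × 10^-4 × (33.4/98.3) = 2.21 x 10^-4 M
Mn(OH)2(s) <=> Mn^2+ + 2 OH^-, so Q = [Mn^2+][OH^-]^2
Q = (2.18 × 10^-3)(2.21 × 10^-4)^2 = 1.1 × 10^-10
Q > Ksp, so Mn(OH)2 will precipitate.

Q = 1.1 × 10^-10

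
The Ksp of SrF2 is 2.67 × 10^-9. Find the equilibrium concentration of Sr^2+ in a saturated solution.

[Sr^2+] = 8.74 x 10^-4 M

SrF2(s) <=> Sr^2+(aq) + 2 F^-(aq)
Ksp = [Sr^2+][F^-]^2
Let s = molar solubility. Then [Sr^2+] = s and [F^-] = 2s.
Substituting: Ksp = s(2s)^2 = 4s^3
Solving, s = (2.67 × 10^-9/4)^(1/3) = 8.739 x 10^-4 M
[Sr^2+] = s = 8.74 x 10^-4 M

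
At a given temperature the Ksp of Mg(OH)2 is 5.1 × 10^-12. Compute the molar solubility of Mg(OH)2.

s ≈ 1.1 × 10^-4 M

Mg(OH)2(s) <=> Mg^2+(aq) + 2 OH^-(aq)
Ksp = [Mg^2+][OH^-]^2
Let s = molar solubility. Then [Mg^2+] = s and [OH^-] = 2s.
So Ksp = s × (2s)^2 = 4s^3
Solving, s = (5.1 × 10^-12/4)^(1/3) = 1.1 × 10^-4 M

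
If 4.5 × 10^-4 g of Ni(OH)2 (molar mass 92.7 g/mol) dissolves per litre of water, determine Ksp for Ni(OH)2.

Molar solubility s = (4.5 × 10^-4 g/L) / (92.7 g/mol) = 4.85 × 10^-6 M.
Ni(OH)2(s) ⇌ Ni^2+ + 2 OH^-
Let s = molar solubility. Then [Ni^2+] = s and [OH^-] = 2s.
Ksp = [Ni^2+][OH^-]^2
So Ksp = s × (2s)^2 = 4s^3
With s = 4.85 x 10^-6: Ksp = 4.6 × 10^-16

4.6e-16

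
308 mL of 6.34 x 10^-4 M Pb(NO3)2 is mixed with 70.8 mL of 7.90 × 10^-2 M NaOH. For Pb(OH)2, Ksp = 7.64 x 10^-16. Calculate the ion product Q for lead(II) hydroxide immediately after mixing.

Q ≈ 1.12 × 10^-7

Total volume = 308 + 70.8 = 378.8 mL.
[Pb^2+] = 6.34 x 10^-4 × (308/378.8) = 5.155 × 10^-4 M
[OH^-] = 7.90 × 10^-2 × (70.8/378.8) = 1.477 × 10^-2 M
Pb(OH)2(s) ⇌ Pb^2+(aq) + 2 OH^-(aq), so Q = [Pb^2+][OH^-]^2
Q = (5.155 × 10^-4)(1.477 x 10^-2)^2 = 1.12 x 10^-7
Q > Ksp, so Pb(OH)2 will precipitate.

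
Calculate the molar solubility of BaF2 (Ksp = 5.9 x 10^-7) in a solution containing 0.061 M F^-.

BaF2(s) <=> Ba^2+ + 2 F^-
Ksp = [Ba^2+][F^-]^2
Let s = moles of BaF2 that dissolve per litre. [Ba^2+] = s, [F^-] = 0.061 + 2s ≈ 0.061 (since the F^- already present dominates).
Ksp ≈ s × (0.061)^2
s = 1.6 × 10^-4 M
Check: 2s = 3.2 × 10^-4 ≪ 0.061, so the approximation is valid.

s ≈ 1.6 x 10^-4 M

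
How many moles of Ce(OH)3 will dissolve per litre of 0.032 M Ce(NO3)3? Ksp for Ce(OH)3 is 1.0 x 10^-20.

Ce(OH)3(s) ⇌ Ce^3+ + 3 OH^-
Ksp = [Ce^3+][OH^-]^3
Let s be the molar solubility in this solution. [Ce^3+] = 0.032 + s ≈ 0.032, [OH^-] = 3s (since Ce^3+ from Ce(NO3)3 dominates).
Ksp ≈ 0.032 × (3s)^3
s = 2.3 × 10^-7 M
Check: s = 2.3 x 10^-7 ≪ 0.032, so the approximation is valid.

2.3 × 10^-7 M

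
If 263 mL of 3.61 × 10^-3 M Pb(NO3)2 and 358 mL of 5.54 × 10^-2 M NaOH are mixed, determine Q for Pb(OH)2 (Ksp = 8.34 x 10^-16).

Q = 1.56 × 10^-6

Total volume = 263 + 358 = 621 mL.
[Pb^2+] = 3.61 × 10^-3 × (263/621) = 1.529 × 10^-3 M
[OH^-] = 5.54 × 10^-2 × (358/621) = 3.194 × 10^-2 M
Pb(OH)2(s) ⇌ Pb^2+ + 2 OH^-, so Q = [Pb^2+][OH^-]^2
Q = (1.529 × 10^-3)(3.194 × 10^-2)^2 = 1.56 x 10^-6
Q > Ksp, so Pb(OH)2 will precipitate.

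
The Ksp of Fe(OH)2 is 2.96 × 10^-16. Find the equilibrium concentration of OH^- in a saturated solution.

Fe(OH)2(s) ⇌ Fe^2+ + 2 OH^-
Ksp = [Fe^2+][OH^-]^2
With molar solubility s: [Fe^2+] = s, [OH^-] = 2s.
So Ksp = s × (2s)^2 = 4s^3
s^3 = 2.96 × 10^-16 / 4, so s = 4.198 x 10^-6 M
[OH^-] = 2s = 8.40 × 10^-6 M

8.40 x 10^-6 M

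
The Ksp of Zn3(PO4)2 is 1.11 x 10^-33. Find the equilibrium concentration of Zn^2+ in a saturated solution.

Zn3(PO4)2(s) ⇌ 3 Zn^2+ + 2 PO4^3-
Ksp = [Zn^2+]^3[PO4^3-]^2
If s mol/L of Zn3(PO4)2 dissolves, [Zn^2+] = 3s and [PO4^3-] = 2s.
Ksp = (3s)^3(2s)^2 = 108s^5
s^5 = 1.11 x 10^-33 / 108, so s = 1.005 × 10^-7 M
[Zn^2+] = 3s = 3.02 × 10^-7 M

[Zn^2+] = 3.02 × 10^-7 M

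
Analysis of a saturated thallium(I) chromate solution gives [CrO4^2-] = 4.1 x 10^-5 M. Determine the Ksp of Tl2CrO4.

Ksp = 2.8 × 10^-13

Tl2CrO4(s) ⇌ 2 Tl^+ + CrO4^2-
Stoichiometry gives [Tl^+] = (2/1)[CrO4^2-] = 8.20 x 10^-5 M.
Ksp = [Tl^+]^2[CrO4^2-]
Ksp = (8.20 x 10^-5)^2 × 4.1 × 10^-5 = 2.8 × 10^-13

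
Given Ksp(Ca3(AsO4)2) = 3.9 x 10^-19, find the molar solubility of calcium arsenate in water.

8.2e-5 M

Ca3(AsO4)2(s) ⇌ 3 Ca^2+ + 2 AsO4^3-
Ksp = [Ca^2+]^3[AsO4^3-]^2
For each mole of Ca3(AsO4)2 that dissolves: [Ca^2+] = 3s, [AsO4^3-] = 2s.
So Ksp = (3s)^3 × (2s)^2 = 108s^5
s = (3.9 x 10^-19 / 108)^(1/5) = 8.2 x 10^-5 M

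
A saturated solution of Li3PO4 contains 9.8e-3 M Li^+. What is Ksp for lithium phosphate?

Li3PO4(s) ⇌ 3 Li^+(aq) + PO4^3-(aq)
Stoichiometry gives [PO4^3-] = (1/3)[Li^+] = 3.27 x 10^-3 M.
Ksp = [Li^+]^3[PO4^3-]
Ksp = (9.8 x 10^-3)^3 × 3.27 × 10^-3 = 3.1 × 10^-9

3.1 × 10^-9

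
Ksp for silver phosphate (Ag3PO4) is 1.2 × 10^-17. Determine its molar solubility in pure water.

s ≈ 2.6 × 10^-5 M

Ag3PO4(s) ⇌ 3 Ag^+ + PO4^3-
Ksp = [Ag^+]^3[PO4^3-]
If s mol/L of Ag3PO4 dissolves, [Ag^+] = 3s and [PO4^3-] = s.
Substituting: Ksp = (3s)^3s = 27s^4
s^4 = 1.2 × 10^-17 / 27, so s = 2.6 x 10^-5 M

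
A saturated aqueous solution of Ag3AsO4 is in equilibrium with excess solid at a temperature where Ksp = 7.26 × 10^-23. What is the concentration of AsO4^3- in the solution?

[AsO4^3-] = 1.28e-6 M

Ag3AsO4(s) ⇌ 3 Ag^+ + AsO4^3-
Ksp = [Ag^+]^3[AsO4^3-]
Let s = molar solubility. Then [Ag^+] = 3s and [AsO4^3-] = s.
Ksp = (3s)^3s = 27s^4
s = (7.26 × 10^-23 / 27)^(1/4) = 1.281 x 10^-6 M
[AsO4^3-] = s = 1.28 x 10^-6 M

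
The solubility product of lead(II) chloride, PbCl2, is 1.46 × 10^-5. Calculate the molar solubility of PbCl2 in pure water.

1.54 × 10^-2 M

PbCl2(s) ⇌ Pb^2+(aq) + 2 Cl^-(aq)
Ksp = [Pb^2+][Cl^-]^2
Let s = molar solubility. Then [Pb^2+] = s and [Cl^-] = 2s.
So Ksp = s × (2s)^2 = 4s^3
Solving, s = (1.46 × 10^-5/4)^(1/3) = 1.54 × 10^-2 M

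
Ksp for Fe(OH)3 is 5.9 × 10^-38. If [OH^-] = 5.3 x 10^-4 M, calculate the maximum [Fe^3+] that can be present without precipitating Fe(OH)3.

[Fe^3+] = 4.0 x 10^-28 M

Fe(OH)3(s) ⇌ Fe^3+ + 3 OH^-
Ksp = [Fe^3+][OH^-]^3
Precipitation begins when Q = Ksp. With [OH^-] = 5.3 x 10^-4 M:
5.9 × 10^-38 = (5.3 x 10^-4)^3 × [Fe^3+]
[Fe^3+] = (5.9 × 10^-38 / 1.49 × 10^-10) = 4.0 x 10^-28 M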